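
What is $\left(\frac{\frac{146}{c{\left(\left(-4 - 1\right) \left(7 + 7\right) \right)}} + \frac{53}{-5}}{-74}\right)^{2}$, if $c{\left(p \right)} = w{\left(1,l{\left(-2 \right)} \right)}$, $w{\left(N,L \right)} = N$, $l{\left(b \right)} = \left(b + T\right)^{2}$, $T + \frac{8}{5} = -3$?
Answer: $\frac{458329}{136900} \approx 3.3479$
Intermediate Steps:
$T = - \frac{23}{5}$ ($T = - \frac{8}{5} - 3 = - \frac{23}{5} \approx -4.6$)
$l{\left(b \right)} = \left(- \frac{23}{5} + b\right)^{2}$ ($l{\left(b \right)} = \left(b - \frac{23}{5}\right)^{2} = \left(- \frac{23}{5} + b\right)^{2}$)
$c{\left(p \right)} = 1$
$\left(\frac{\frac{146}{c{\left(\left(-4 - 1\right) \left(7 + 7\right) \right)}} + \frac{53}{-5}}{-74}\right)^{2} = \left(\frac{\frac{146}{1} + \frac{53}{-5}}{-74}\right)^{2} = \left(\left(146 \cdot 1 + 53 \left(- \frac{1}{5}\right)\right) \left(- \frac{1}{74}\right)\right)^{2} = \left(\left(146 - \frac{53}{5}\right) \left(- \frac{1}{74}\right)\right)^{2} = \left(\frac{677}{5} \left(- \frac{1}{74}\right)\right)^{2} = \left(- \frac{677}{370}\right)^{2} = \frac{458329}{136900}$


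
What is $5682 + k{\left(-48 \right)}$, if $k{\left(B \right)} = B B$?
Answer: $7986$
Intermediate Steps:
$k{\left(B \right)} = B^{2}$
$5682 + k{\left(-48 \right)} = 5682 + \left(-48\right)^{2} = 5682 + 2304 = 7986$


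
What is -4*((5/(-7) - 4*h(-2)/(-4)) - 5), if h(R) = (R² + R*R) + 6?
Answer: -232/7 ≈ -33.143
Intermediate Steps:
h(R) = 6 + 2*R² (h(R) = (R² + R²) + 6 = 2*R² + 6 = 6 + 2*R²)
-4*((5/(-7) - 4*h(-2)/(-4)) - 5) = -4*((5/(-7) - 4*(6 + 2*(-2)²)/(-4)) - 5) = -4*((5*(-⅐) - 4*(6 + 2*4)*(-¼)) - 5) = -4*((-5/7 - 4*(6 + 8)*(-¼)) - 5) = -4*((-5/7 - 4*14*(-¼)) - 5) = -4*((-5/7 - 56*(-¼)) - 5) = -4*((-5/7 + 14) - 5) = -4*(93/7 - 5) = -4*58/7 = -232/7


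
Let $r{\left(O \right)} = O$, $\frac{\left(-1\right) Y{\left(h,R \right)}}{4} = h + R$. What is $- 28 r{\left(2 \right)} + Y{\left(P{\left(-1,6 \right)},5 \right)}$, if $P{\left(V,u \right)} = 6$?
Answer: $-100$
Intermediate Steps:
$Y{\left(h,R \right)} = - 4 R - 4 h$ ($Y{\left(h,R \right)} = - 4 \left(h + R\right) = - 4 \left(R + h\right) = - 4 R - 4 h$)
$- 28 r{\left(2 \right)} + Y{\left(P{\left(-1,6 \right)},5 \right)} = \left(-28\right) 2 - 44 = -56 - 44 = -100$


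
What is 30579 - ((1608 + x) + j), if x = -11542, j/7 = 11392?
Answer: -39231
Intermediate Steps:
j = 79744 (j = 7*11392 = 79744)
30579 - ((1608 + x) + j) = 30579 - ((1608 - 11542) + 79744) = 30579 - (-9934 + 79744) = 30579 - 1*69810 = 30579 - 69810 = -39231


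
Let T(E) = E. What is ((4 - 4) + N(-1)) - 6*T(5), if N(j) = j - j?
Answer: -30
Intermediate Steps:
N(j) = 0
((4 - 4) + N(-1)) - 6*T(5) = ((4 - 4) + 0) - 6*5 = (0 + 0) - 30 = 0 - 30 = -30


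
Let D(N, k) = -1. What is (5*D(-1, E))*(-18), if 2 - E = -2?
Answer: 90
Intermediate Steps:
E = 4 (E = 2 - 1*(-2) = 2 + 2 = 4)
(5*D(-1, E))*(-18) = (5*(-1))*(-18) = -5*(-18) = 90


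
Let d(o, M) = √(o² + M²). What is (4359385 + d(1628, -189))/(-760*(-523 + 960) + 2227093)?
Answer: 4359385/1894973 + √2686105/1894973 ≈ 2.3014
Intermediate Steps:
d(o, M) = √(M² + o²)
(4359385 + d(1628, -189))/(-760*(-523 + 960) + 2227093) = (4359385 + √((-189)² + 1628²))/(-760*(-523 + 960) + 2227093) = (4359385 + √(35721 + 2650384))/(-760*437 + 2227093) = (4359385 + √2686105)/(-332120 + 2227093) = (4359385 + √2686105)/1894973 = (4359385 + √2686105)*(1/1894973) = 4359385/1894973 + √2686105/1894973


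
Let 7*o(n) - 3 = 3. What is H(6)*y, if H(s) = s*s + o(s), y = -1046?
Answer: -269868/7 ≈ -38553.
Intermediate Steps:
o(n) = 6/7 (o(n) = 3/7 + (1/7)*3 = 3/7 + 3/7 = 6/7)
H(s) = 6/7 + s**2 (H(s) = s*s + 6/7 = s**2 + 6/7 = 6/7 + s**2)
H(6)*y = (6/7 + 6**2)*(-1046) = (6/7 + 36)*(-1046) = (258/7)*(-1046) = -269868/7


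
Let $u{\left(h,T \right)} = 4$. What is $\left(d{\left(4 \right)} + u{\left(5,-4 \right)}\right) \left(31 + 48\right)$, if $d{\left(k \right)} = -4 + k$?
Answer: $316$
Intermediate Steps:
$\left(d{\left(4 \right)} + u{\left(5,-4 \right)}\right) \left(31 + 48\right) = \left(\left(-4 + 4\right) + 4\right) \left(31 + 48\right) = \left(0 + 4\right) 79 = 4 \cdot 79 = 316$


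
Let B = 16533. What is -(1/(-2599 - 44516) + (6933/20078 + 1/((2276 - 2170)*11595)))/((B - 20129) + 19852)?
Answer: -3345415738693/157502955690659520 ≈ -2.1240e-5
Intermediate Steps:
-(1/(-2599 - 44516) + (6933/20078 + 1/((2276 - 2170)*11595)))/((B - 20129) + 19852) = -(1/(-2599 - 44516) + (6933/20078 + 1/((2276 - 2170)*11595)))/((16533 - 20129) + 19852) = -(1/(-47115) + (6933*(1/20078) + (1/11595)/106))/(-3596 + 19852) = -(-1/47115 + (6933/20078 + (1/106)*(1/11595)))/16256 = -(-1/47115 + (6933/20078 + 1/1229070))/16256 = -(-1/47115 + 2130290597/6169316865)/16256 = -6690831477386/(19377824272965*16256) = -1*3345415738693/157502955690659520 = -3345415738693/157502955690659520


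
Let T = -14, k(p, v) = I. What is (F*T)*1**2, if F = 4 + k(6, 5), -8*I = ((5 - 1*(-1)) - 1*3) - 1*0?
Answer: -203/4 ≈ -50.750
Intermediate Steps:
I = -3/8 (I = -(((5 - 1*(-1)) - 1*3) - 1*0)/8 = -(((5 + 1) - 3) + 0)/8 = -((6 - 3) + 0)/8 = -(3 + 0)/8 = -1/8*3 = -3/8 ≈ -0.37500)
k(p, v) = -3/8
F = 29/8 (F = 4 - 3/8 = 29/8 ≈ 3.6250)
(F*T)*1**2 = ((29/8)*(-14))*1**2 = -203/4*1 = -203/4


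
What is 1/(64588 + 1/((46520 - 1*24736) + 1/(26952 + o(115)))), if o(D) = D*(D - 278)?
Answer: 178781289/11547125902139 ≈ 1.5483e-5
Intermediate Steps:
o(D) = D*(-278 + D)
1/(64588 + 1/((46520 - 1*24736) + 1/(26952 + o(115)))) = 1/(64588 + 1/((46520 - 1*24736) + 1/(26952 + 115*(-278 + 115)))) = 1/(64588 + 1/((46520 - 24736) + 1/(26952 + 115*(-163)))) = 1/(64588 + 1/(21784 + 1/(26952 - 18745))) = 1/(64588 + 1/(21784 + 1/8207)) = 1/(64588 + 1/(178781289/8207)) = 1/(64588 + 8207/178781289) = 1/(11547125902139/178781289) = 178781289/11547125902139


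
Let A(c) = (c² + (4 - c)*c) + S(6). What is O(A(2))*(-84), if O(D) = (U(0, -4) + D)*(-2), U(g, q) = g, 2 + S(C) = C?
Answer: 2016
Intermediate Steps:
S(C) = -2 + C
A(c) = 4 + c² + c*(4 - c) (A(c) = (c² + (4 - c)*c) + (-2 + 6) = (c² + c*(4 - c)) + 4 = 4 + c² + c*(4 - c))
O(D) = -2*D (O(D) = (0 + D)*(-2) = D*(-2) = -2*D)
O(A(2))*(-84) = -2*(4 + 4*2)*(-84) = -2*(4 + 8)*(-84) = -2*12*(-84) = -24*(-84) = 2016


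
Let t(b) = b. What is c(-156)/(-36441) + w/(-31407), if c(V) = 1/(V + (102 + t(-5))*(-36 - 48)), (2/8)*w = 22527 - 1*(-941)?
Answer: -9468745469467/3167982884016 ≈ -2.9889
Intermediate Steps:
w = 93872 (w = 4*(22527 - 1*(-941)) = 4*(22527 + 941) = 4*23468 = 93872)
c(V) = 1/(-8148 + V) (c(V) = 1/(V + (102 - 5)*(-36 - 48)) = 1/(V + 97*(-84)) = 1/(V - 8148) = 1/(-8148 + V))
c(-156)/(-36441) + w/(-31407) = 1/(-8148 - 156*(-36441)) + 93872/(-31407) = -1/36441/(-8304) + 93872*(-1/31407) = -1/8304*(-1/36441) - 93872/31407 = 1/302606064 - 93872/31407 = -9468745469467/3167982884016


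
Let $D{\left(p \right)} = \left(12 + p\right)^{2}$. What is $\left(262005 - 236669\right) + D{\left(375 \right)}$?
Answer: $175105$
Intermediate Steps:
$\left(262005 - 236669\right) + D{\left(375 \right)} = \left(262005 - 236669\right) + \left(12 + 375\right)^{2} = 25336 + 387^{2} = 25336 + 149769 = 175105$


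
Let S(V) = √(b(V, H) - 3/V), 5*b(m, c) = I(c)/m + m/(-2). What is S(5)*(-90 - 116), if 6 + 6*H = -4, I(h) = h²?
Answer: -103*I*√890/15 ≈ -204.85*I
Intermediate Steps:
H = -5/3 (H = -1 + (⅙)*(-4) = -1 - ⅔ = -5/3 ≈ -1.6667)
b(m, c) = -m/10 + c²/(5*m) (b(m, c) = (c²/m + m/(-2))/5 = (c²/m + m*(-½))/5 = (c²/m - m/2)/5 = (-m/2 + c²/m)/5 = -m/10 + c²/(5*m))
S(V) = √(-22/(9*V) - V/10) (S(V) = √((-V/10 + (-5/3)²/(5*V)) - 3/V) = √((-V/10 + (⅕)*(25/9)/V) - 3/V) = √((-V/10 + 5/(9*V)) - 3/V) = √(-22/(9*V) - V/10))
S(5)*(-90 - 116) = (√(-2200/5 - 90*5)/30)*(-90 - 116) = (√(-2200*⅕ - 450)/30)*(-206) = (√(-440 - 450)/30)*(-206) = (√(-890)/30)*(-206) = ((I*√890)/30)*(-206) = (I*√890/30)*(-206) = -103*I*√890/15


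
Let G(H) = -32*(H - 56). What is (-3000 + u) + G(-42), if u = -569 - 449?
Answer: -882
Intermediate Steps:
u = -1018
G(H) = 1792 - 32*H (G(H) = -32*(-56 + H) = 1792 - 32*H)
(-3000 + u) + G(-42) = (-3000 - 1018) + (1792 - 32*(-42)) = -4018 + (1792 + 1344) = -4018 + 3136 = -882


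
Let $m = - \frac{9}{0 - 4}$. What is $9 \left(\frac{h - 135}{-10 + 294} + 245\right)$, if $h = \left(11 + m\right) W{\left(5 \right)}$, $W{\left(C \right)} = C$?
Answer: $\frac{2502405}{1136} \approx 2202.8$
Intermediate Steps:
$m = \frac{9}{4}$ ($m = - \frac{9}{0 - 4} = - \frac{9}{-4} = \left(-9\right) \left(- \frac{1}{4}\right) = \frac{9}{4} \approx 2.25$)
$h = \frac{265}{4}$ ($h = \left(11 + \frac{9}{4}\right) 5 = \frac{53}{4} \cdot 5 = \frac{265}{4} \approx 66.25$)
$9 \left(\frac{h - 135}{-10 + 294} + 245\right) = 9 \left(\frac{\frac{265}{4} - 135}{-10 + 294} + 245\right) = 9 \left(- \frac{275}{4 \cdot 284} + 245\right) = 9 \left(\left(- \frac{275}{4}\right) \frac{1}{284} + 245\right) = 9 \left(- \frac{275}{1136} + 245\right) = 9 \cdot \frac{278045}{1136} = \frac{2502405}{1136}$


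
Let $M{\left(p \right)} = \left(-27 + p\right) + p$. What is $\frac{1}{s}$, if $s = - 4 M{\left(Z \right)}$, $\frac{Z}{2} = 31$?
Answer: $- \frac{1}{388} \approx -0.0025773$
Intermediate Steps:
$Z = 62$ ($Z = 2 \cdot 31 = 62$)
$M{\left(p \right)} = -27 + 2 p$
$s = -388$ ($s = - 4 \left(-27 + 2 \cdot 62\right) = - 4 \left(-27 + 124\right) = \left(-4\right) 97 = -388$)
$\frac{1}{s} = \frac{1}{-388} = - \frac{1}{388}$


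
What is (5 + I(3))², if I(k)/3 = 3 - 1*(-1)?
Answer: 289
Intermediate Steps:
I(k) = 12 (I(k) = 3*(3 - 1*(-1)) = 3*(3 + 1) = 3*4 = 12)
(5 + I(3))² = (5 + 12)² = 17² = 289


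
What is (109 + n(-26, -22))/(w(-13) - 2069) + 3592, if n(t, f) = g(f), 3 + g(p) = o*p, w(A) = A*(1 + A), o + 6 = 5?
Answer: 6871368/1913 ≈ 3591.9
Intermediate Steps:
o = -1 (o = -6 + 5 = -1)
g(p) = -3 - p
n(t, f) = -3 - f
(109 + n(-26, -22))/(w(-13) - 2069) + 3592 = (109 + (-3 - 1*(-22)))/(-13*(1 - 13) - 2069) + 3592 = (109 + (-3 + 22))/(-13*(-12) - 2069) + 3592 = (109 + 19)/(156 - 2069) + 3592 = 128/(-1913) + 3592 = 128*(-1/1913) + 3592 = -128/1913 + 3592 = 6871368/1913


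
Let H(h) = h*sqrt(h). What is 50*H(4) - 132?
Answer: 268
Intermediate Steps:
H(h) = h**(3/2)
50*H(4) - 132 = 50*4**(3/2) - 132 = 50*8 - 132 = 400 - 132 = 268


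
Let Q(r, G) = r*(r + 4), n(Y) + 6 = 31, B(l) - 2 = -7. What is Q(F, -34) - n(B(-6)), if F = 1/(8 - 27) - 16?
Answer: 60820/361 ≈ 168.48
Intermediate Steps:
B(l) = -5 (B(l) = 2 - 7 = -5)
n(Y) = 25 (n(Y) = -6 + 31 = 25)
F = -305/19 (F = 1/(-19) - 16 = -1/19 - 16 = -305/19 ≈ -16.053)
Q(r, G) = r*(4 + r)
Q(F, -34) - n(B(-6)) = -305*(4 - 305/19)/19 - 1*25 = -305/19*(-229/19) - 25 = 69845/361 - 25 = 60820/361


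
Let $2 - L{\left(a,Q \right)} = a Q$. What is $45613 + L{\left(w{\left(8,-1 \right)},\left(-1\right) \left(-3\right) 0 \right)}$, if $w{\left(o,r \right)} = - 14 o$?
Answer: $45615$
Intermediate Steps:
$L{\left(a,Q \right)} = 2 - Q a$ ($L{\left(a,Q \right)} = 2 - a Q = 2 - Q a$)
$45613 + L{\left(w{\left(8,-1 \right)},\left(-1\right) \left(-3\right) 0 \right)} = 45613 + \left(2 - \left(-1\right) \left(-3\right) 0 \left(\left(-14\right) 8\right)\right) = 45613 + \left(2 - 3 \cdot 0 \left(-112\right)\right) = 45613 + \left(2 - 0 \left(-112\right)\right) = 45613 + \left(2 + 0\right) = 45613 + 2 = 45615$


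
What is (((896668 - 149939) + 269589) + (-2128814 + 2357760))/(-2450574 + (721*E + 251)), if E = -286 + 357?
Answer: -311316/599783 ≈ -0.51905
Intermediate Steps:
E = 71
(((896668 - 149939) + 269589) + (-2128814 + 2357760))/(-2450574 + (721*E + 251)) = (((896668 - 149939) + 269589) + (-2128814 + 2357760))/(-2450574 + (721*71 + 251)) = ((746729 + 269589) + 228946)/(-2450574 + (51191 + 251)) = (1016318 + 228946)/(-2450574 + 51442) = 1245264/(-2399132) = 1245264*(-1/2399132) = -311316/599783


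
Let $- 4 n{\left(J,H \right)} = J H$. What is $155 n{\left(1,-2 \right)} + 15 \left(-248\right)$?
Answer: $- \frac{7285}{2} \approx -3642.5$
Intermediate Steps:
$n{\left(J,H \right)} = - \frac{H J}{4}$ ($n{\left(J,H \right)} = - \frac{J H}{4} = - \frac{H J}{4}$)
$155 n{\left(1,-2 \right)} + 15 \left(-248\right) = 155 \left(\left(- \frac{1}{4}\right) \left(-2\right) 1\right) + 15 \left(-248\right) = 155 \cdot \frac{1}{2} - 3720 = \frac{155}{2} - 3720 = - \frac{7285}{2}$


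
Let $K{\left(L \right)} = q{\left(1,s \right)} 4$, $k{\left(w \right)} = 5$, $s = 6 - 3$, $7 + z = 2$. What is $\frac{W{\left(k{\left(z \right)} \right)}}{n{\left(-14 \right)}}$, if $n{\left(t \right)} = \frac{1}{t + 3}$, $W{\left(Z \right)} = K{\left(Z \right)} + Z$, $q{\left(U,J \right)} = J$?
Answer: $-187$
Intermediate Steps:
$z = -5$ ($z = -7 + 2 = -5$)
$s = 3$ ($s = 6 - 3 = 3$)
$K{\left(L \right)} = 12$ ($K{\left(L \right)} = 3 \cdot 4 = 12$)
$W{\left(Z \right)} = 12 + Z$
$n{\left(t \right)} = \frac{1}{3 + t}$
$\frac{W{\left(k{\left(z \right)} \right)}}{n{\left(-14 \right)}} = \frac{12 + 5}{\frac{1}{3 - 14}} = \frac{17}{\frac{1}{-11}} = \frac{17}{- \frac{1}{11}} = 17 \left(-11\right) = -187$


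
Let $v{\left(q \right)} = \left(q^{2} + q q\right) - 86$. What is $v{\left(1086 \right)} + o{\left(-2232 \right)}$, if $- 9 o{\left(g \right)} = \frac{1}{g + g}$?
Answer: $\frac{94763372257}{40176} \approx 2.3587 \cdot 10^{6}$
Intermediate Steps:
$v{\left(q \right)} = -86 + 2 q^{2}$ ($v{\left(q \right)} = \left(q^{2} + q^{2}\right) - 86 = 2 q^{2} - 86 = -86 + 2 q^{2}$)
$o{\left(g \right)} = - \frac{1}{18 g}$ ($o{\left(g \right)} = - \frac{1}{9 \left(g + g\right)} = - \frac{1}{9 \cdot 2 g} = - \frac{\frac{1}{2} \frac{1}{g}}{9} = - \frac{1}{18 g}$)
$v{\left(1086 \right)} + o{\left(-2232 \right)} = \left(-86 + 2 \cdot 1086^{2}\right) - \frac{1}{18 \left(-2232\right)} = \left(-86 + 2 \cdot 1179396\right) - - \frac{1}{40176} = \left(-86 + 2358792\right) + \frac{1}{40176} = 2358706 + \frac{1}{40176} = \frac{94763372257}{40176}$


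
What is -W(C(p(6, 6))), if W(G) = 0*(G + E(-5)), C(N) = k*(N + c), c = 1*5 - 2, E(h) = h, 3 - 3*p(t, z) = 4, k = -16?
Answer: 0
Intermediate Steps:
p(t, z) = -⅓ (p(t, z) = 1 - ⅓*4 = 1 - 4/3 = -⅓)
c = 3 (c = 5 - 2 = 3)
C(N) = -48 - 16*N (C(N) = -16*(N + 3) = -16*(3 + N) = -48 - 16*N)
W(G) = 0 (W(G) = 0*(G - 5) = 0*(-5 + G) = 0)
-W(C(p(6, 6))) = -1*0 = 0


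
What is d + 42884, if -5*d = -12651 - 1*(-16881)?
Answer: 42038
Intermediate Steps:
d = -846 (d = -(-12651 - 1*(-16881))/5 = -(-12651 + 16881)/5 = -⅕*4230 = -846)
d + 42884 = -846 + 42884 = 42038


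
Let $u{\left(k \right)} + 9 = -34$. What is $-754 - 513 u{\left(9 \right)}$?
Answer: $21305$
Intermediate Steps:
$u{\left(k \right)} = -43$ ($u{\left(k \right)} = -9 - 34 = -43$)
$-754 - 513 u{\left(9 \right)} = -754 - -22059 = -754 + 22059 = 21305$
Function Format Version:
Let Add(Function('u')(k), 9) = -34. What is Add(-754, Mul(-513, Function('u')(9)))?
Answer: 21305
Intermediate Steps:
Function('u')(k) = -43 (Function('u')(k) = Add(-9, -34) = -43)
Add(-754, Mul(-513, Function('u')(9))) = Add(-754, Mul(-513, -43)) = Add(-754, 22059) = 21305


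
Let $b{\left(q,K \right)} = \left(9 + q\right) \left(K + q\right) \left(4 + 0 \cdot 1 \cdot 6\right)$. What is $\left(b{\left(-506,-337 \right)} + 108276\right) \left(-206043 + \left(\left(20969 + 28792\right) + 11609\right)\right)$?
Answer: $-258119779680$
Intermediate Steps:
$b{\left(q,K \right)} = \left(9 + q\right) \left(4 K + 4 q\right)$ ($b{\left(q,K \right)} = \left(9 + q\right) \left(K + q\right) \left(4 + 0 \cdot 6\right) = \left(9 + q\right) \left(K + q\right) \left(4 + 0\right) = \left(9 + q\right) \left(K + q\right) 4 = \left(9 + q\right) \left(4 K + 4 q\right)$)
$\left(b{\left(-506,-337 \right)} + 108276\right) \left(-206043 + \left(\left(20969 + 28792\right) + 11609\right)\right) = \left(\left(4 \left(-506\right)^{2} + 36 \left(-337\right) + 36 \left(-506\right) + 4 \left(-337\right) \left(-506\right)\right) + 108276\right) \left(-206043 + \left(\left(20969 + 28792\right) + 11609\right)\right) = \left(\left(4 \cdot 256036 - 12132 - 18216 + 682088\right) + 108276\right) \left(-206043 + \left(49761 + 11609\right)\right) = \left(\left(1024144 - 12132 - 18216 + 682088\right) + 108276\right) \left(-206043 + 61370\right) = \left(1675884 + 108276\right) \left(-144673\right) = 1784160 \left(-144673\right) = -258119779680$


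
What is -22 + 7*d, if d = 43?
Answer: 279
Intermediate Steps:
-22 + 7*d = -22 + 7*43 = -22 + 301 = 279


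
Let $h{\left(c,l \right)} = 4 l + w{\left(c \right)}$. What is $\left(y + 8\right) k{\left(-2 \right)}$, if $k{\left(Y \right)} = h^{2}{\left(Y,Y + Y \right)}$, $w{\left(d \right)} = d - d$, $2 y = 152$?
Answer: $21504$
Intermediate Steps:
$y = 76$ ($y = \frac{1}{2} \cdot 152 = 76$)
$w{\left(d \right)} = 0$
$h{\left(c,l \right)} = 4 l$ ($h{\left(c,l \right)} = 4 l + 0 = 4 l$)
$k{\left(Y \right)} = 64 Y^{2}$ ($k{\left(Y \right)} = \left(4 \left(Y + Y\right)\right)^{2} = \left(4 \cdot 2 Y\right)^{2} = \left(8 Y\right)^{2} = 64 Y^{2}$)
$\left(y + 8\right) k{\left(-2 \right)} = \left(76 + 8\right) 64 \left(-2\right)^{2} = 84 \cdot 64 \cdot 4 = 84 \cdot 256 = 21504$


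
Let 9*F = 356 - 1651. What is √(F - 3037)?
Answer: 2*I*√7157/3 ≈ 56.399*I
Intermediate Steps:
F = -1295/9 (F = (356 - 1651)/9 = (⅑)*(-1295) = -1295/9 ≈ -143.89)
√(F - 3037) = √(-1295/9 - 3037) = √(-28628/9) = 2*I*√7157/3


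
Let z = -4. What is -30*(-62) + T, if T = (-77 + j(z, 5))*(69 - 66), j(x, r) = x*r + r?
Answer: 1584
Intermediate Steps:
j(x, r) = r + r*x (j(x, r) = r*x + r = r + r*x)
T = -276 (T = (-77 + 5*(1 - 4))*(69 - 66) = (-77 + 5*(-3))*3 = (-77 - 15)*3 = -92*3 = -276)
-30*(-62) + T = -30*(-62) - 276 = 1860 - 276 = 1584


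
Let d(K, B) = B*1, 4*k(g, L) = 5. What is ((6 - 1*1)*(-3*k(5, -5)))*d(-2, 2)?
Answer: -75/2 ≈ -37.500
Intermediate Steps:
k(g, L) = 5/4 (k(g, L) = (¼)*5 = 5/4)
d(K, B) = B
((6 - 1*1)*(-3*k(5, -5)))*d(-2, 2) = ((6 - 1*1)*(-3*5/4))*2 = ((6 - 1)*(-15/4))*2 = (5*(-15/4))*2 = -75/4*2 = -75/2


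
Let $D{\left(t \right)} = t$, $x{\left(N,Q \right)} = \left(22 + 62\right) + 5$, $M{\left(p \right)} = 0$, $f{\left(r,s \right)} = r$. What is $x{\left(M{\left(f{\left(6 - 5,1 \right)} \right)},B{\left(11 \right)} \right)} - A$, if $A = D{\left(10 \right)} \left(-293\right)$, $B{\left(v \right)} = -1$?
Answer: $3019$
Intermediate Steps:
$x{\left(N,Q \right)} = 89$ ($x{\left(N,Q \right)} = 84 + 5 = 89$)
$A = -2930$ ($A = 10 \left(-293\right) = -2930$)
$x{\left(M{\left(f{\left(6 - 5,1 \right)} \right)},B{\left(11 \right)} \right)} - A = 89 - -2930 = 89 + 2930 = 3019$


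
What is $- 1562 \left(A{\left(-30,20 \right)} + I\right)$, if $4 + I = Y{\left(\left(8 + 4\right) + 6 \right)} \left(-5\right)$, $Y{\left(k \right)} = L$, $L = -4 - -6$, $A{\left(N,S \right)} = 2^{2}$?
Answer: $15620$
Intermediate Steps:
$A{\left(N,S \right)} = 4$
$L = 2$ ($L = -4 + 6 = 2$)
$Y{\left(k \right)} = 2$
$I = -14$ ($I = -4 + 2 \left(-5\right) = -4 - 10 = -14$)
$- 1562 \left(A{\left(-30,20 \right)} + I\right) = - 1562 \left(4 - 14\right) = \left(-1562\right) \left(-10\right) = 15620$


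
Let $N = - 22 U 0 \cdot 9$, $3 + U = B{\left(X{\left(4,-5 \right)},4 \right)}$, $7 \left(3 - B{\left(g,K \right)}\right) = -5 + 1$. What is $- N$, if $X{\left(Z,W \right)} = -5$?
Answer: $0$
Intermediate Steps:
$B{\left(g,K \right)} = \frac{25}{7}$ ($B{\left(g,K \right)} = 3 - \frac{-5 + 1}{7} = 3 - - \frac{4}{7} = 3 + \frac{4}{7} = \frac{25}{7}$)
$U = \frac{4}{7}$ ($U = -3 + \frac{25}{7} = \frac{4}{7} \approx 0.57143$)
$N = 0$ ($N = \left(-22\right) \frac{4}{7} \cdot 0 \cdot 9 = \left(- \frac{88}{7}\right) 0 = 0$)
$- N = \left(-1\right) 0 = 0$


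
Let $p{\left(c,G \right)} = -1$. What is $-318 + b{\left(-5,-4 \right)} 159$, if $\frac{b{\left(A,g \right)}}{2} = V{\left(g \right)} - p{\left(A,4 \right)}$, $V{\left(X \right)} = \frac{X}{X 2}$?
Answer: $159$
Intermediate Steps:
$V{\left(X \right)} = \frac{1}{2}$ ($V{\left(X \right)} = \frac{X}{2 X} = X \frac{1}{2 X} = \frac{1}{2}$)
$b{\left(A,g \right)} = 3$ ($b{\left(A,g \right)} = 2 \left(\frac{1}{2} - -1\right) = 2 \left(\frac{1}{2} + 1\right) = 2 \cdot \frac{3}{2} = 3$)
$-318 + b{\left(-5,-4 \right)} 159 = -318 + 3 \cdot 159 = -318 + 477 = 159$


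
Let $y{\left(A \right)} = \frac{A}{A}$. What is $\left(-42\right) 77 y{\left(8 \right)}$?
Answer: $-3234$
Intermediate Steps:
$y{\left(A \right)} = 1$
$\left(-42\right) 77 y{\left(8 \right)} = \left(-42\right) 77 \cdot 1 = \left(-3234\right) 1 = -3234$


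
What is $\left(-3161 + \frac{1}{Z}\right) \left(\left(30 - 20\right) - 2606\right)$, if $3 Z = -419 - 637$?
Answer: $\frac{65647707}{8} \approx 8.206 \cdot 10^{6}$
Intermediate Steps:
$Z = -352$ ($Z = \frac{-419 - 637}{3} = \frac{1}{3} \left(-1056\right) = -352$)
$\left(-3161 + \frac{1}{Z}\right) \left(\left(30 - 20\right) - 2606\right) = \left(-3161 + \frac{1}{-352}\right) \left(\left(30 - 20\right) - 2606\right) = \left(-3161 - \frac{1}{352}\right) \left(\left(30 - 20\right) - 2606\right) = - \frac{1112673 \left(10 - 2606\right)}{352} = \left(- \frac{1112673}{352}\right) \left(-2596\right) = \frac{65647707}{8}$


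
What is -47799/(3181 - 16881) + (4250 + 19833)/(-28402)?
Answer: 513825049/194553700 ≈ 2.6410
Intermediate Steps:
-47799/(3181 - 16881) + (4250 + 19833)/(-28402) = -47799/(-13700) + 24083*(-1/28402) = -47799*(-1/13700) - 24083/28402 = 47799/13700 - 24083/28402 = 513825049/194553700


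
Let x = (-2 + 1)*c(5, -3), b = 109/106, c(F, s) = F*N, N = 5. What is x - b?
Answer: -2759/106 ≈ -26.028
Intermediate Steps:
c(F, s) = 5*F (c(F, s) = F*5 = 5*F)
b = 109/106 (b = 109*(1/106) = 109/106 ≈ 1.0283)
x = -25 (x = (-2 + 1)*(5*5) = -1*25 = -25)
x - b = -25 - 1*109/106 = -25 - 109/106 = -2759/106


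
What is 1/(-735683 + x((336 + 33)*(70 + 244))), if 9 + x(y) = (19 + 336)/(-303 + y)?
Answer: -115563/85018774241 ≈ -1.3593e-6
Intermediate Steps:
x(y) = -9 + 355/(-303 + y) (x(y) = -9 + (19 + 336)/(-303 + y) = -9 + 355/(-303 + y))
1/(-735683 + x((336 + 33)*(70 + 244))) = 1/(-735683 + (3082 - 9*(336 + 33)*(70 + 244))/(-303 + (336 + 33)*(70 + 244))) = 1/(-735683 + (3082 - 3321*314)/(-303 + 369*314)) = 1/(-735683 + (3082 - 9*115866)/(-303 + 115866)) = 1/(-735683 + (3082 - 1042794)/115563) = 1/(-735683 + (1/115563)*(-1039712)) = 1/(-735683 - 1039712/115563) = 1/(-85018774241/115563) = -115563/85018774241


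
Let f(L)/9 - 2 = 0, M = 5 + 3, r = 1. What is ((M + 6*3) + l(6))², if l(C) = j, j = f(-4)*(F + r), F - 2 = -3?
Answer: 676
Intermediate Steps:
F = -1 (F = 2 - 3 = -1)
M = 8
f(L) = 18 (f(L) = 18 + 9*0 = 18 + 0 = 18)
j = 0 (j = 18*(-1 + 1) = 18*0 = 0)
l(C) = 0
((M + 6*3) + l(6))² = ((8 + 6*3) + 0)² = ((8 + 18) + 0)² = (26 + 0)² = 26² = 676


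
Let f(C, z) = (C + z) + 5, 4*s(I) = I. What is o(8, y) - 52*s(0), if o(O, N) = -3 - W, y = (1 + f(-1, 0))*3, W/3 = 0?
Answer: -3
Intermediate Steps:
W = 0 (W = 3*0 = 0)
s(I) = I/4
f(C, z) = 5 + C + z
y = 15 (y = (1 + (5 - 1 + 0))*3 = (1 + 4)*3 = 5*3 = 15)
o(O, N) = -3 (o(O, N) = -3 - 1*0 = -3 + 0 = -3)
o(8, y) - 52*s(0) = -3 - 13*0 = -3 - 52*0 = -3 + 0 = -3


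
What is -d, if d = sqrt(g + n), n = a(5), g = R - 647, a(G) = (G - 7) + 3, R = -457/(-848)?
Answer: -I*sqrt(29009603)/212 ≈ -25.406*I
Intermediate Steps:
R = 457/848 (R = -457*(-1/848) = 457/848 ≈ 0.53891)
a(G) = -4 + G (a(G) = (-7 + G) + 3 = -4 + G)
g = -548199/848 (g = 457/848 - 647 = -548199/848 ≈ -646.46)
n = 1 (n = -4 + 5 = 1)
d = I*sqrt(29009603)/212 (d = sqrt(-548199/848 + 1) = sqrt(-547351/848) = I*sqrt(29009603)/212 ≈ 25.406*I)
-d = -I*sqrt(29009603)/212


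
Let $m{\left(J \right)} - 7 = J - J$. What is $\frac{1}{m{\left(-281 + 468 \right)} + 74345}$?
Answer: $\frac{1}{74352} \approx 1.345 \cdot 10^{-5}$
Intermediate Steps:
$m{\left(J \right)} = 7$ ($m{\left(J \right)} = 7 + \left(J - J\right) = 7 + 0 = 7$)
$\frac{1}{m{\left(-281 + 468 \right)} + 74345} = \frac{1}{7 + 74345} = \frac{1}{74352}$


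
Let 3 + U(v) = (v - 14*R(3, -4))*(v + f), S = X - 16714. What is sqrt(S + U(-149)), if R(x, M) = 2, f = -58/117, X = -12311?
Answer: I*sqrt(3904797)/39 ≈ 50.668*I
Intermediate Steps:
f = -58/117 (f = -58*1/117 = -58/117 ≈ -0.49573)
S = -29025 (S = -12311 - 16714 = -29025)
U(v) = -3 + (-28 + v)*(-58/117 + v) (U(v) = -3 + (v - 14*2)*(v - 58/117) = -3 + (v - 28)*(-58/117 + v) = -3 + (-28 + v)*(-58/117 + v))
sqrt(S + U(-149)) = sqrt(-29025 + (1273/117 + (-149)**2 - 3334/117*(-149))) = sqrt(-29025 + (1273/117 + 22201 + 496766/117)) = sqrt(-29025 + 1031852/39) = sqrt(-100123/39) = I*sqrt(3904797)/39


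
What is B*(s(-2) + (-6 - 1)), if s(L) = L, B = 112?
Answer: -1008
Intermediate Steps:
B*(s(-2) + (-6 - 1)) = 112*(-2 + (-6 - 1)) = 112*(-2 - 7) = 112*(-9) = -1008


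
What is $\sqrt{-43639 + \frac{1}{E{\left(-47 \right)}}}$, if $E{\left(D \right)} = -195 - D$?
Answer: $\frac{i \sqrt{238967201}}{74} \approx 208.9 i$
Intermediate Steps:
$\sqrt{-43639 + \frac{1}{E{\left(-47 \right)}}} = \sqrt{-43639 + \frac{1}{-195 - -47}} = \sqrt{-43639 + \frac{1}{-195 + 47}} = \sqrt{-43639 + \frac{1}{-148}} = \sqrt{-43639 - \frac{1}{148}} = \sqrt{- \frac{6458573}{148}} = \frac{i \sqrt{238967201}}{74}$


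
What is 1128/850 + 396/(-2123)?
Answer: 93552/82025 ≈ 1.1405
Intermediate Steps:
1128/850 + 396/(-2123) = 1128*(1/850) + 396*(-1/2123) = 564/425 - 36/193 = 93552/82025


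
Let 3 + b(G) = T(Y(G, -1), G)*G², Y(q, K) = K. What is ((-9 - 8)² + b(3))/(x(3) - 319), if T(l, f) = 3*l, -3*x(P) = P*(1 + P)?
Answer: -259/323 ≈ -0.80186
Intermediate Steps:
x(P) = -P*(1 + P)/3
b(G) = -3 - 3*G² (b(G) = -3 + (3*(-1))*G² = -3 - 3*G²)
((-9 - 8)² + b(3))/(x(3) - 319) = ((-9 - 8)² + (-3 - 3*3²))/(-⅓*3*(1 + 3) - 319) = ((-17)² + (-3 - 3*9))/(-⅓*3*4 - 319) = (289 + (-3 - 27))/(-4 - 319) = (289 - 30)/(-323) = 259*(-1/323) = -259/323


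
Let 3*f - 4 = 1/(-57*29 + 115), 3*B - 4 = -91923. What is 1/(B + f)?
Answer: -1538/47121757 ≈ -3.2639e-5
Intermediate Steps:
B = -91919/3 (B = 4/3 + (1/3)*(-91923) = 4/3 - 30641 = -91919/3 ≈ -30640.)
f = 6151/4614 (f = 4/3 + 1/(3*(-57*29 + 115)) = 4/3 + 1/(3*(-1653 + 115)) = 4/3 + (1/3)/(-1538) = 4/3 + (1/3)*(-1/1538) = 4/3 - 1/4614 = 6151/4614 ≈ 1.3331)
1/(B + f) = 1/(-91919/3 + 6151/4614) = 1/(-47121757/1538) = -1538/47121757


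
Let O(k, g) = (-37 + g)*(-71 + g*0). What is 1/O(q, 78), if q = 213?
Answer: -1/2911 ≈ -0.00034352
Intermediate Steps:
O(k, g) = 2627 - 71*g (O(k, g) = (-37 + g)*(-71 + 0) = (-37 + g)*(-71) = 2627 - 71*g)
1/O(q, 78) = 1/(2627 - 71*78) = 1/(2627 - 5538) = 1/(-2911) = -1/2911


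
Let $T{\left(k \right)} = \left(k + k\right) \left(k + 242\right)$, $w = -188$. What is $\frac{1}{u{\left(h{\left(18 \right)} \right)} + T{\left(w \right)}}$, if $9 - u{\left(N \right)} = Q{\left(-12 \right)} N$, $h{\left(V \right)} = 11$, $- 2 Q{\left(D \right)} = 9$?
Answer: $- \frac{2}{40491} \approx -4.9394 \cdot 10^{-5}$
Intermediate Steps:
$Q{\left(D \right)} = - \frac{9}{2}$ ($Q{\left(D \right)} = \left(- \frac{1}{2}\right) 9 = - \frac{9}{2}$)
$u{\left(N \right)} = 9 + \frac{9 N}{2}$ ($u{\left(N \right)} = 9 - - \frac{9 N}{2} = 9 + \frac{9 N}{2}$)
$T{\left(k \right)} = 2 k \left(242 + k\right)$
$\frac{1}{u{\left(h{\left(18 \right)} \right)} + T{\left(w \right)}} = \frac{1}{\left(9 + \frac{9}{2} \cdot 11\right) + 2 \left(-188\right) \left(242 - 188\right)} = \frac{1}{\left(9 + \frac{99}{2}\right) + 2 \left(-188\right) 54} = \frac{1}{\frac{117}{2} - 20304} = \frac{1}{- \frac{40491}{2}} = - \frac{2}{40491}$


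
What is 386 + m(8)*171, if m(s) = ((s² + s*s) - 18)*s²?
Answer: 1204226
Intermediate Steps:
m(s) = s²*(-18 + 2*s²) (m(s) = ((s² + s²) - 18)*s² = (2*s² - 18)*s² = (-18 + 2*s²)*s² = s²*(-18 + 2*s²))
386 + m(8)*171 = 386 + (2*8²*(-9 + 8²))*171 = 386 + (2*64*(-9 + 64))*171 = 386 + (2*64*55)*171 = 386 + 7040*171 = 386 + 1203840 = 1204226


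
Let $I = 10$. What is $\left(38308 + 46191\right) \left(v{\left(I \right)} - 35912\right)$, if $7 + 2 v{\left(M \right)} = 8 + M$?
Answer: $- \frac{6068126687}{2} \approx -3.0341 \cdot 10^{9}$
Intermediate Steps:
$v{\left(M \right)} = \frac{1}{2} + \frac{M}{2}$ ($v{\left(M \right)} = - \frac{7}{2} + \frac{8 + M}{2} = - \frac{7}{2} + \left(4 + \frac{M}{2}\right) = \frac{1}{2} + \frac{M}{2}$)
$\left(38308 + 46191\right) \left(v{\left(I \right)} - 35912\right) = \left(38308 + 46191\right) \left(\left(\frac{1}{2} + \frac{1}{2} \cdot 10\right) - 35912\right) = 84499 \left(\left(\frac{1}{2} + 5\right) - 35912\right) = 84499 \left(\frac{11}{2} - 35912\right) = 84499 \left(- \frac{71813}{2}\right) = - \frac{6068126687}{2}$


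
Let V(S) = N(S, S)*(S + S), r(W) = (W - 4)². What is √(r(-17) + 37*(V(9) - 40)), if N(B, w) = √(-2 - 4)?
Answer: √(-1039 + 666*I*√6) ≈ 21.156 + 38.556*I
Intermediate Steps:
r(W) = (-4 + W)²
N(B, w) = I*√6 (N(B, w) = √(-6) = I*√6)
V(S) = 2*I*S*√6 (V(S) = (I*√6)*(S + S) = (I*√6)*(2*S) = 2*I*S*√6)
√(r(-17) + 37*(V(9) - 40)) = √((-4 - 17)² + 37*(2*I*9*√6 - 40)) = √((-21)² + 37*(18*I*√6 - 40)) = √(441 + 37*(-40 + 18*I*√6)) = √(441 + (-1480 + 666*I*√6)) = √(-1039 + 666*I*√6)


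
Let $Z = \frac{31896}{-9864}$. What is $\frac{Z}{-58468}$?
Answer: $\frac{443}{8010116} \approx 5.5305 \cdot 10^{-5}$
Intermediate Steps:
$Z = - \frac{443}{137}$ ($Z = 31896 \left(- \frac{1}{9864}\right) = - \frac{443}{137} \approx -3.2336$)
$\frac{Z}{-58468} = - \frac{443}{137 \left(-58468\right)} = \left(- \frac{443}{137}\right) \left(- \frac{1}{58468}\right) = \frac{443}{8010116}$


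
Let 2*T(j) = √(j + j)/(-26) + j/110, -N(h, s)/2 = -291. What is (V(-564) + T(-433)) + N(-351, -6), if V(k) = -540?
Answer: 8807/220 - I*√866/52 ≈ 40.032 - 0.56592*I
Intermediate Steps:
N(h, s) = 582 (N(h, s) = -2*(-291) = 582)
T(j) = j/220 - √2*√j/52 (T(j) = (√(j + j)/(-26) + j/110)/2 = (√(2*j)*(-1/26) + j*(1/110))/2 = ((√2*√j)*(-1/26) + j/110)/2 = (-√2*√j/26 + j/110)/2 = (j/110 - √2*√j/26)/2 = j/220 - √2*√j/52)
(V(-564) + T(-433)) + N(-351, -6) = (-540 + ((1/220)*(-433) - √2*√(-433)/52)) + 582 = (-540 + (-433/220 - √2*I*√433/52)) + 582 = (-540 + (-433/220 - I*√866/52)) + 582 = (-119233/220 - I*√866/52) + 582 = 8807/220 - I*√866/52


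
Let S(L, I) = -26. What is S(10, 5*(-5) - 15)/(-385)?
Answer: 26/385 ≈ 0.067532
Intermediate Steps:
S(10, 5*(-5) - 15)/(-385) = -26/(-385) = -26*(-1/385) = 26/385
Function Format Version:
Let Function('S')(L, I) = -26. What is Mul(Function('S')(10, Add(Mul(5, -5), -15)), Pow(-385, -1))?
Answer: Rational(26, 385) ≈ 0.067532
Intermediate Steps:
Mul(Function('S')(10, Add(Mul(5, -5), -15)), Pow(-385, -1)) = Mul(-26, Pow(-385, -1)) = Mul(-26, Rational(-1, 385)) = Rational(26, 385)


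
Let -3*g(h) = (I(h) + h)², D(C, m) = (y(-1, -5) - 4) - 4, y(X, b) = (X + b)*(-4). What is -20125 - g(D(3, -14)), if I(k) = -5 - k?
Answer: -60350/3 ≈ -20117.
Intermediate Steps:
y(X, b) = -4*X - 4*b
D(C, m) = 16 (D(C, m) = ((-4*(-1) - 4*(-5)) - 4) - 4 = ((4 + 20) - 4) - 4 = (24 - 4) - 4 = 20 - 4 = 16)
g(h) = -25/3 (g(h) = -((-5 - h) + h)²/3 = -⅓*(-5)² = -⅓*25 = -25/3)
-20125 - g(D(3, -14)) = -20125 - 1*(-25/3) = -20125 + 25/3 = -60350/3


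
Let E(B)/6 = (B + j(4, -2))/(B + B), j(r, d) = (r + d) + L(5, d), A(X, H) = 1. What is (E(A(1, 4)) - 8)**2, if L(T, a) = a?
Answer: 25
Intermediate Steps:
j(r, d) = r + 2*d (j(r, d) = (r + d) + d = (d + r) + d = r + 2*d)
E(B) = 3 (E(B) = 6*((B + (4 + 2*(-2)))/(B + B)) = 6*((B + (4 - 4))/((2*B))) = 6*((B + 0)*(1/(2*B))) = 6*(B*(1/(2*B))) = 6*(1/2) = 3)
(E(A(1, 4)) - 8)**2 = (3 - 8)**2 = (-5)**2 = 25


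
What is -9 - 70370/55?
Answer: -14173/11 ≈ -1288.5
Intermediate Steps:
-9 - 70370/55 = -9 - 227*62/11 = -9 - 14074/11 = -14173/11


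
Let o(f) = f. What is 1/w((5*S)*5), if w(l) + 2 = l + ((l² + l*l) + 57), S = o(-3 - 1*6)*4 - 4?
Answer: 1/1999055 ≈ 5.0024e-7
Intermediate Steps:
S = -40 (S = (-3 - 1*6)*4 - 4 = (-3 - 6)*4 - 4 = -9*4 - 4 = -36 - 4 = -40)
w(l) = 55 + l + 2*l² (w(l) = -2 + (l + ((l² + l*l) + 57)) = -2 + (l + ((l² + l²) + 57)) = -2 + (l + (2*l² + 57)) = -2 + (l + (57 + 2*l²)) = -2 + (57 + l + 2*l²) = 55 + l + 2*l²)
1/w((5*S)*5) = 1/(55 + (5*(-40))*5 + 2*((5*(-40))*5)²) = 1/(55 - 200*5 + 2*(-200*5)²) = 1/(55 - 1000 + 2*(-1000)²) = 1/(55 - 1000 + 2*1000000) = 1/(55 - 1000 + 2000000) = 1/1999055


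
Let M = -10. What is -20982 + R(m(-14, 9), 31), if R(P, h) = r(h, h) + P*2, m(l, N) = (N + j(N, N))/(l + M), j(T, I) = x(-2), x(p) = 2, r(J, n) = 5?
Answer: -251735/12 ≈ -20978.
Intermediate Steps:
j(T, I) = 2
m(l, N) = (2 + N)/(-10 + l) (m(l, N) = (N + 2)/(l - 10) = (2 + N)/(-10 + l))
R(P, h) = 5 + 2*P (R(P, h) = 5 + P*2 = 5 + 2*P)
-20982 + R(m(-14, 9), 31) = -20982 + (5 + 2*((2 + 9)/(-10 - 14))) = -20982 + (5 + 2*(11/(-24))) = -20982 + (5 + 2*(-1/24*11)) = -20982 + (5 + 2*(-11/24)) = -20982 + (5 - 11/12) = -20982 + 49/12 = -251735/12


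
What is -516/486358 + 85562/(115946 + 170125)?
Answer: 20733075280/69566459709 ≈ 0.29803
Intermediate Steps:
-516/486358 + 85562/(115946 + 170125) = -516*1/486358 + 85562/286071 = -258/243179 + 85562*(1/286071) = -258/243179 + 85562/286071 = 20733075280/69566459709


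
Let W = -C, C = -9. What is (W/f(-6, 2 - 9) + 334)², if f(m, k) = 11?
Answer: 13564489/121 ≈ 1.1210e+5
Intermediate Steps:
W = 9 (W = -1*(-9) = 9)
(W/f(-6, 2 - 9) + 334)² = (9/11 + 334)² = (3683/11)² = 13564489/121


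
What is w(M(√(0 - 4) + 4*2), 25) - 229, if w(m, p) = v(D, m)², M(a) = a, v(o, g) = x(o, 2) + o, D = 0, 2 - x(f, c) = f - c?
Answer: -213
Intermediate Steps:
x(f, c) = 2 + c - f (x(f, c) = 2 - (f - c) = 2 + (c - f) = 2 + c - f)
v(o, g) = 4 (v(o, g) = (2 + 2 - o) + o = (4 - o) + o = 4)
w(m, p) = 16 (w(m, p) = 4² = 16)
w(M(√(0 - 4) + 4*2), 25) - 229 = 16 - 229 = -213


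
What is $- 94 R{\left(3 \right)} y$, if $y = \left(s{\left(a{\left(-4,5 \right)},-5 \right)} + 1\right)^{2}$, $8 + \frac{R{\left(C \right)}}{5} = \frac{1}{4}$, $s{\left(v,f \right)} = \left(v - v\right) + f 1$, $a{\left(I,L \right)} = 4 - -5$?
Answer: $58280$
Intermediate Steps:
$a{\left(I,L \right)} = 9$ ($a{\left(I,L \right)} = 4 + 5 = 9$)
$s{\left(v,f \right)} = f$ ($s{\left(v,f \right)} = 0 + f = f$)
$R{\left(C \right)} = - \frac{155}{4}$ ($R{\left(C \right)} = -40 + \frac{5}{4} = - \frac{155}{4}$)
$y = 16$ ($y = \left(-5 + 1\right)^{2} = \left(-4\right)^{2} = 16$)
$- 94 R{\left(3 \right)} y = \left(-94\right) \left(- \frac{155}{4}\right) 16 = \frac{7285}{2} \cdot 16 = 58280$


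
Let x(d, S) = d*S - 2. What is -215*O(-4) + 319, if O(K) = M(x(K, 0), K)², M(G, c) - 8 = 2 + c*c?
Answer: -145021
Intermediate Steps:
x(d, S) = -2 + S*d (x(d, S) = S*d - 2 = -2 + S*d)
M(G, c) = 10 + c² (M(G, c) = 8 + (2 + c*c) = 8 + (2 + c²) = 10 + c²)
O(K) = (10 + K²)²
-215*O(-4) + 319 = -215*(10 + (-4)²)² + 319 = -215*(10 + 16)² + 319 = -215*26² + 319 = -215*676 + 319 = -145340 + 319 = -145021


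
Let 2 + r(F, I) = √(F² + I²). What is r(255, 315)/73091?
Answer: -2/73091 + 15*√730/73091 ≈ 0.0055175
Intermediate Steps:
r(F, I) = -2 + √(F² + I²)
r(255, 315)/73091 = (-2 + √(255² + 315²))/73091 = (-2 + √(65025 + 99225))*(1/73091) = (-2 + √164250)*(1/73091) = (-2 + 15*√730)*(1/73091) = -2/73091 + 15*√730/73091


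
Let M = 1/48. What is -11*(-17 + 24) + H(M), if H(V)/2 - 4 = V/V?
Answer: -67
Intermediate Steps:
M = 1/48 ≈ 0.020833
H(V) = 10 (H(V) = 8 + 2*(V/V) = 8 + 2*1 = 8 + 2 = 10)
-11*(-17 + 24) + H(M) = -11*(-17 + 24) + 10 = -11*7 + 10 = -77 + 10 = -67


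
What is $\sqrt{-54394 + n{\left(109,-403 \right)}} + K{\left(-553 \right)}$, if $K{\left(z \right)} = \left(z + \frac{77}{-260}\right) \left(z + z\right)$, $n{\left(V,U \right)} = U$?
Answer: $\frac{79552921}{130} + i \sqrt{54797} \approx 6.1195 \cdot 10^{5} + 234.09 i$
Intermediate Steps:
$K{\left(z \right)} = 2 z \left(- \frac{77}{260} + z\right)$ ($K{\left(z \right)} = \left(z + 77 \left(- \frac{1}{260}\right)\right) 2 z = \left(z - \frac{77}{260}\right) 2 z = \left(- \frac{77}{260} + z\right) 2 z = 2 z \left(- \frac{77}{260} + z\right)$)
$\sqrt{-54394 + n{\left(109,-403 \right)}} + K{\left(-553 \right)} = \sqrt{-54394 - 403} + \frac{1}{130} \left(-553\right) \left(-77 + 260 \left(-553\right)\right) = \sqrt{-54797} + \frac{1}{130} \left(-553\right) \left(-77 - 143780\right) = i \sqrt{54797} + \frac{1}{130} \left(-553\right) \left(-143857\right) = i \sqrt{54797} + \frac{79552921}{130} = \frac{79552921}{130} + i \sqrt{54797}$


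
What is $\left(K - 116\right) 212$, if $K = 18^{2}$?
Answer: $44096$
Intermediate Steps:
$K = 324$
$\left(K - 116\right) 212 = \left(324 - 116\right) 212 = 208 \cdot 212 = 44096$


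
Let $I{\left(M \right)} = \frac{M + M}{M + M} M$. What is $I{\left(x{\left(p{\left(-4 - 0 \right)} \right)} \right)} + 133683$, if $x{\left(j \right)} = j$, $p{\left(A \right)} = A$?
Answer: $133679$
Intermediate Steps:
$I{\left(M \right)} = M$ ($I{\left(M \right)} = \frac{2 M}{2 M} M = 2 M \frac{1}{2 M} M = 1 M = M$)
$I{\left(x{\left(p{\left(-4 - 0 \right)} \right)} \right)} + 133683 = \left(-4 - 0\right) + 133683 = \left(-4 + 0\right) + 133683 = -4 + 133683 = 133679$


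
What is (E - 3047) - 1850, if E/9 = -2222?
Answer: -24895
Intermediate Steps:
E = -19998 (E = 9*(-2222) = -19998)
(E - 3047) - 1850 = (-19998 - 3047) - 1850 = -23045 - 1850 = -24895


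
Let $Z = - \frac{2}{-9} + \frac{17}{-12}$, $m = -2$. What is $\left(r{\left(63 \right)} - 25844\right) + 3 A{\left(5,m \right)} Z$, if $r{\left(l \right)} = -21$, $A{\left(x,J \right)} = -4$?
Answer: $- \frac{77552}{3} \approx -25851.0$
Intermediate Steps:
$Z = - \frac{43}{36}$ ($Z = \left(-2\right) \left(- \frac{1}{9}\right) + 17 \left(- \frac{1}{12}\right) = \frac{2}{9} - \frac{17}{12} = - \frac{43}{36} \approx -1.1944$)
$\left(r{\left(63 \right)} - 25844\right) + 3 A{\left(5,m \right)} Z = \left(-21 - 25844\right) + 3 \left(-4\right) \left(- \frac{43}{36}\right) = -25865 - - \frac{43}{3} = -25865 + \frac{43}{3} = - \frac{77552}{3}$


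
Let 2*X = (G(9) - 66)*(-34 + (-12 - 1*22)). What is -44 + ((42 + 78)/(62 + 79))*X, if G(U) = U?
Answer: 75452/47 ≈ 1605.4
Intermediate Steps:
X = 1938 (X = ((9 - 66)*(-34 + (-12 - 1*22)))/2 = (-57*(-34 + (-12 - 22)))/2 = (-57*(-34 - 34))/2 = (-57*(-68))/2 = (½)*3876 = 1938)
-44 + ((42 + 78)/(62 + 79))*X = -44 + ((42 + 78)/(62 + 79))*1938 = -44 + (120/141)*1938 = -44 + (120*(1/141))*1938 = -44 + (40/47)*1938 = -44 + 77520/47 = 75452/47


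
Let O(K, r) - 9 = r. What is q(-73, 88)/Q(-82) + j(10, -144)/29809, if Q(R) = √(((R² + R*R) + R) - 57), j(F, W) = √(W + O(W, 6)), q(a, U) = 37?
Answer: 37*√13309/13309 + I*√129/29809 ≈ 0.32072 + 0.00038102*I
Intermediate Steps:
O(K, r) = 9 + r
j(F, W) = √(15 + W) (j(F, W) = √(W + (9 + 6)) = √(W + 15) = √(15 + W))
Q(R) = √(-57 + R + 2*R²) (Q(R) = √(((R² + R²) + R) - 57) = √((2*R² + R) - 57) = √((R + 2*R²) - 57) = √(-57 + R + 2*R²))
q(-73, 88)/Q(-82) + j(10, -144)/29809 = 37/(√(-57 - 82 + 2*(-82)²)) + √(15 - 144)/29809 = 37/(√(-57 - 82 + 2*6724)) + √(-129)*(1/29809) = 37/(√(-57 - 82 + 13448)) + (I*√129)*(1/29809) = 37/(√13309) + I*√129/29809 = 37*(√13309/13309) + I*√129/29809 = 37*√13309/13309 + I*√129/29809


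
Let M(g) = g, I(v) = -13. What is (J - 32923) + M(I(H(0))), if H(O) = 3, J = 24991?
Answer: -7945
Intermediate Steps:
(J - 32923) + M(I(H(0))) = (24991 - 32923) - 13 = -7932 - 13 = -7945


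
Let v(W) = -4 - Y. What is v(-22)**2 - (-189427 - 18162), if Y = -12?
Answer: 207653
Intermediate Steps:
v(W) = 8 (v(W) = -4 - 1*(-12) = -4 + 12 = 8)
v(-22)**2 - (-189427 - 18162) = 8**2 - (-189427 - 18162) = 64 - 1*(-207589) = 64 + 207589 = 207653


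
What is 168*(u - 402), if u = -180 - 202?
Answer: -131712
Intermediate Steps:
u = -382
168*(u - 402) = 168*(-382 - 402) = 168*(-784) = -131712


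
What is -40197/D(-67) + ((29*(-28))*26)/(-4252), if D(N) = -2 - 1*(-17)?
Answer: -14216747/5315 ≈ -2674.8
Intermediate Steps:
D(N) = 15 (D(N) = -2 + 17 = 15)
-40197/D(-67) + ((29*(-28))*26)/(-4252) = -40197/15 + ((29*(-28))*26)/(-4252) = -40197*1/15 - 812*26*(-1/4252) = -13399/5 - 21112*(-1/4252) = -13399/5 + 5278/1063 = -14216747/5315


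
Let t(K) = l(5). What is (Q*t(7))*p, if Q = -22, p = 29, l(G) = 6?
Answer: -3828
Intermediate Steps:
t(K) = 6
(Q*t(7))*p = -22*6*29 = -132*29 = -3828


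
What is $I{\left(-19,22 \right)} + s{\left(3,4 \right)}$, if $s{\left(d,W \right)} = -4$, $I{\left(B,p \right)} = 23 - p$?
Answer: $-3$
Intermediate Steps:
$I{\left(-19,22 \right)} + s{\left(3,4 \right)} = \left(23 - 22\right) - 4 = 1 - 4 = -3$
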